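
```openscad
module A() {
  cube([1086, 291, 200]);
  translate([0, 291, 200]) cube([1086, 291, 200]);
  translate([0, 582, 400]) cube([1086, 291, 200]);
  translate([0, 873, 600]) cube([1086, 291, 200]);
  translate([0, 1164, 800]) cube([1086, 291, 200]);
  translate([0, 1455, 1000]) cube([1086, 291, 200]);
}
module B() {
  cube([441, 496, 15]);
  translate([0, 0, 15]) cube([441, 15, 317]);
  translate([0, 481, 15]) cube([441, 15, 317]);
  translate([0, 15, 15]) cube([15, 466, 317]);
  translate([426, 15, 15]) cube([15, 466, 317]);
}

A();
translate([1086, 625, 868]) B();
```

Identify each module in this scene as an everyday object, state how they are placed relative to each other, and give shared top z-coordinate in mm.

Both tops at z = 1200 mm.

A is a staircase. B is an open box. The open box is beside the staircase with their tops flush at z = 1200. The shared top z-coordinate is 1200 mm.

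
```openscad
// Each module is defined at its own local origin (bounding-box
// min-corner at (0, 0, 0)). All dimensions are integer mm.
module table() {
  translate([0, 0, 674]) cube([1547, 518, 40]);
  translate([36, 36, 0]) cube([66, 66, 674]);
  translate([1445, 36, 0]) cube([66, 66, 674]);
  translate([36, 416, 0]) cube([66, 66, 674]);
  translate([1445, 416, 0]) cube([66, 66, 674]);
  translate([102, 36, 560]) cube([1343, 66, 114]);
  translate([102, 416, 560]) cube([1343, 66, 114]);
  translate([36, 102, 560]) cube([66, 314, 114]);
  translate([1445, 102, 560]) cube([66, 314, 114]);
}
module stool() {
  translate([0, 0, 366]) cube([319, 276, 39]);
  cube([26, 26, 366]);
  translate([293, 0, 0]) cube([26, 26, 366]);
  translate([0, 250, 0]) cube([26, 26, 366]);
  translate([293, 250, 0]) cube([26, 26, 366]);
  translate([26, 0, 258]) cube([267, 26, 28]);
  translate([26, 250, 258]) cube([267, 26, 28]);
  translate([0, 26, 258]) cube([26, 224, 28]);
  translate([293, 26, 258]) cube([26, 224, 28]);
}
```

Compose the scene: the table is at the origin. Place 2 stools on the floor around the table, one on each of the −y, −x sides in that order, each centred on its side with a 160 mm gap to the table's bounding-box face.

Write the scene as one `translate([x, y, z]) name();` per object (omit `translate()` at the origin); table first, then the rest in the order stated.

table();
translate([614, -436, 0]) stool();
translate([-479, 121, 0]) stool();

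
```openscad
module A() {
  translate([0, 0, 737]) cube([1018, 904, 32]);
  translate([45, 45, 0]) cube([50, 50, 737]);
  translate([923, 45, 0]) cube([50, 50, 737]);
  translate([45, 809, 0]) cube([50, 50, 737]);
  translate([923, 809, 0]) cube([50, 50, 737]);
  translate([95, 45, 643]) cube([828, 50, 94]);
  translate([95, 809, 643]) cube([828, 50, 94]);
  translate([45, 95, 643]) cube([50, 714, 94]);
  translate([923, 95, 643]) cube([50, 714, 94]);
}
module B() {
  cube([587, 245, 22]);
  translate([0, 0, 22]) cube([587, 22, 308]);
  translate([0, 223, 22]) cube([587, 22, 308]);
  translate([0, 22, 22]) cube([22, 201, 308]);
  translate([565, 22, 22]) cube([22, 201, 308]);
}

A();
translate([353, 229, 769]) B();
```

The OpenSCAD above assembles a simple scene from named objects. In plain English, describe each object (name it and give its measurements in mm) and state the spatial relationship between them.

A is a rectangular dining table. The top is 1018×904×32 mm with its upper surface at z = 769 mm. It stands on four 50×50 mm square legs, each inset 45 mm from the nearest pair of top edges, running from the floor to the underside of the top. Four apron rails, 50 mm thick and 94 mm tall, run between adjacent legs with their top edges flush with the underside of the top and their outer faces flush with the legs' outer faces.

B is an open-topped rectangular box: outside dimensions 587×245×330 mm, with a uniform wall and base thickness of 22 mm. The base is a full 587×245 slab on the floor; four walls sit on top of the base. The front and back walls (the −y and +y sides) span the full width; the two side walls fit between them.

The open box is on top of the table.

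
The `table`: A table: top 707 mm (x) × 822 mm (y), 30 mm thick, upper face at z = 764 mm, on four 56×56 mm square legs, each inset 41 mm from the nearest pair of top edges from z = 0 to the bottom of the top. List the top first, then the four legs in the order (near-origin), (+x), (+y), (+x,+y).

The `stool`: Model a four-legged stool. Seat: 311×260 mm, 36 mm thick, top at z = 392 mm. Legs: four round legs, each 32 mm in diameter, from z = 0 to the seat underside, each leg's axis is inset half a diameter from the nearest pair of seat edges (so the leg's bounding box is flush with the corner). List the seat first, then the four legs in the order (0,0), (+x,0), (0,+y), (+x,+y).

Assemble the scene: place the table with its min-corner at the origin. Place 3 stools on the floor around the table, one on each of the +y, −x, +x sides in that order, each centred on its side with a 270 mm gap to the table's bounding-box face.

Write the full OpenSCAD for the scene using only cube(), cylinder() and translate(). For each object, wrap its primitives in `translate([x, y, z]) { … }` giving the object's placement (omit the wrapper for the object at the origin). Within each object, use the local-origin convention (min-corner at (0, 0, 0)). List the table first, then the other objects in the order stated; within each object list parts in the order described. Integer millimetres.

translate([0, 0, 734]) cube([707, 822, 30]);
translate([41, 41, 0]) cube([56, 56, 734]);
translate([610, 41, 0]) cube([56, 56, 734]);
translate([41, 725, 0]) cube([56, 56, 734]);
translate([610, 725, 0]) cube([56, 56, 734]);
translate([198, 1092, 0]) {
  translate([0, 0, 356]) cube([311, 260, 36]);
  translate([16, 16, 0]) cylinder(h = 356, r = 16);
  translate([295, 16, 0]) cylinder(h = 356, r = 16);
  translate([16, 244, 0]) cylinder(h = 356, r = 16);
  translate([295, 244, 0]) cylinder(h = 356, r = 16);
}
translate([-581, 281, 0]) {
  translate([0, 0, 356]) cube([311, 260, 36]);
  translate([16, 16, 0]) cylinder(h = 356, r = 16);
  translate([295, 16, 0]) cylinder(h = 356, r = 16);
  translate([16, 244, 0]) cylinder(h = 356, r = 16);
  translate([295, 244, 0]) cylinder(h = 356, r = 16);
}
translate([977, 281, 0]) {
  translate([0, 0, 356]) cube([311, 260, 36]);
  translate([16, 16, 0]) cylinder(h = 356, r = 16);
  translate([295, 16, 0]) cylinder(h = 356, r = 16);
  translate([16, 244, 0]) cylinder(h = 356, r = 16);
  translate([295, 244, 0]) cylinder(h = 356, r = 16);
}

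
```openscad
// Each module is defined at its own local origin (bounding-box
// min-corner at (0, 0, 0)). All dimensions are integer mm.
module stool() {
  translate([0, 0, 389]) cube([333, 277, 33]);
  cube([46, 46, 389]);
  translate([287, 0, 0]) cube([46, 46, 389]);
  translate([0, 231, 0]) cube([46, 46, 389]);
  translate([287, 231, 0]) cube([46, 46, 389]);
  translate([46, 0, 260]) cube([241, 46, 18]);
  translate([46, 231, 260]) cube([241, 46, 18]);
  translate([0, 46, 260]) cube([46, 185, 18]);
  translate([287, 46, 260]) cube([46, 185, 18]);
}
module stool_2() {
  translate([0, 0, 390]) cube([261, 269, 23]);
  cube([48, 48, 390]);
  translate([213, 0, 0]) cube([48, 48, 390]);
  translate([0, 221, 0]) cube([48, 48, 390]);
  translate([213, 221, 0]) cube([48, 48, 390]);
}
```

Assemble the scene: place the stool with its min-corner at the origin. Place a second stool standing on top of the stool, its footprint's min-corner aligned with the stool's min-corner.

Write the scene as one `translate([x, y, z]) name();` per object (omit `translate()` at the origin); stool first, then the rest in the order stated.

stool();
translate([0, 0, 422]) stool_2();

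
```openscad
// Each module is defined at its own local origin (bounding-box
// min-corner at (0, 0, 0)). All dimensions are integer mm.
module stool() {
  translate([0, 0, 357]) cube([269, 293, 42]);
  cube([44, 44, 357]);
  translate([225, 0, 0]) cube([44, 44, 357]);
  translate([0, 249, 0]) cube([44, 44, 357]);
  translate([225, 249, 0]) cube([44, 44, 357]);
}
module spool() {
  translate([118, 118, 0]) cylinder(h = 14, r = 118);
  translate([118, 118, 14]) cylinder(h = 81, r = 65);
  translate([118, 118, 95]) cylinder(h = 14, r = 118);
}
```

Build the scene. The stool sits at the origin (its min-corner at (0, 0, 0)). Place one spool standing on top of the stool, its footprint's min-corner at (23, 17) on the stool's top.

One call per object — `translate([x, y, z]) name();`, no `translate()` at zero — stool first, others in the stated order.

stool();
translate([23, 17, 399]) spool();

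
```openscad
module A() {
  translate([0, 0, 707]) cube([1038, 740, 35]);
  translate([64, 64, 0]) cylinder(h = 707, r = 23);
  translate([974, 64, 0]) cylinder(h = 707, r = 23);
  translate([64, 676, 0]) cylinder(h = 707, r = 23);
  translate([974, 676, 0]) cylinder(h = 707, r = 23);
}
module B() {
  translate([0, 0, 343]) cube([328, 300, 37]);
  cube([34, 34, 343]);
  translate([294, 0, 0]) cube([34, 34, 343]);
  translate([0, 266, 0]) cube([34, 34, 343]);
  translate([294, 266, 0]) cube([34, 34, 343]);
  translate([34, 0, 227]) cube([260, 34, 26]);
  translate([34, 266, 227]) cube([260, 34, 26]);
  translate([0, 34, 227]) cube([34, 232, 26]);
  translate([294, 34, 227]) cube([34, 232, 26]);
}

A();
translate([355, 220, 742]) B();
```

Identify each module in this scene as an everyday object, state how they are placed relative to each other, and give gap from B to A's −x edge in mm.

A is a table. B is a stool. The stool is on top of the table, centred. The gap from the stool to the table's −x edge is 355 mm.

The stool's min-x is at 355; the table's min-x is 0; gap = 355 mm.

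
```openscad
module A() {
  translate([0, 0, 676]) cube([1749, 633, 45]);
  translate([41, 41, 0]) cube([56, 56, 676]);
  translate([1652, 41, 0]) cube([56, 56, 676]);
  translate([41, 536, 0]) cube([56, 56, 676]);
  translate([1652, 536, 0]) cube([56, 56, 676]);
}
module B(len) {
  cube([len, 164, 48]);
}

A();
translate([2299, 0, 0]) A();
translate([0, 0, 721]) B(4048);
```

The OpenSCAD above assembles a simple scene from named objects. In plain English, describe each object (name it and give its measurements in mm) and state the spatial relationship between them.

A is a table: top 1749 mm (x) × 633 mm (y), 45 mm thick, upper face at z = 721 mm, on four 56×56 mm square legs, each inset 41 mm from the nearest pair of top edges, running from z = 0 to the bottom of the top.

B is a rectangular beam 4048 mm long (x), 164 mm deep (y), 48 mm thick (z).

The beam spans the tops of two tables placed 550 mm apart, resting at z = 721 mm.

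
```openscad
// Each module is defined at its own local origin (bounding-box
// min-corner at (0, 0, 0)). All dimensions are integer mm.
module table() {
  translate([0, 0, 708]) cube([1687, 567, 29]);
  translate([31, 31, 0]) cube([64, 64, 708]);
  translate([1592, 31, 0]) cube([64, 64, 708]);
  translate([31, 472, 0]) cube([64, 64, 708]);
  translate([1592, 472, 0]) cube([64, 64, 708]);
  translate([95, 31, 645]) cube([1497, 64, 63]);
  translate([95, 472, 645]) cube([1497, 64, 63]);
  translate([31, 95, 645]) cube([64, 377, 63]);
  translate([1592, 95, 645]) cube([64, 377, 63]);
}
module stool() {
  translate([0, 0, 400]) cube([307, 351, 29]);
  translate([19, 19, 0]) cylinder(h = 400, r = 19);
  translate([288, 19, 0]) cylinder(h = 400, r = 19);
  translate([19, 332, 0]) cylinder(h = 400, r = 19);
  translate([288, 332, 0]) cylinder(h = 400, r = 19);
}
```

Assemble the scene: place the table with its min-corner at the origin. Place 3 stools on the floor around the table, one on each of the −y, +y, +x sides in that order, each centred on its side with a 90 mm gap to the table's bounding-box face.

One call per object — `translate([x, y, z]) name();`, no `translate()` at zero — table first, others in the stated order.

table();
translate([690, -441, 0]) stool();
translate([690, 657, 0]) stool();
translate([1777, 108, 0]) stool();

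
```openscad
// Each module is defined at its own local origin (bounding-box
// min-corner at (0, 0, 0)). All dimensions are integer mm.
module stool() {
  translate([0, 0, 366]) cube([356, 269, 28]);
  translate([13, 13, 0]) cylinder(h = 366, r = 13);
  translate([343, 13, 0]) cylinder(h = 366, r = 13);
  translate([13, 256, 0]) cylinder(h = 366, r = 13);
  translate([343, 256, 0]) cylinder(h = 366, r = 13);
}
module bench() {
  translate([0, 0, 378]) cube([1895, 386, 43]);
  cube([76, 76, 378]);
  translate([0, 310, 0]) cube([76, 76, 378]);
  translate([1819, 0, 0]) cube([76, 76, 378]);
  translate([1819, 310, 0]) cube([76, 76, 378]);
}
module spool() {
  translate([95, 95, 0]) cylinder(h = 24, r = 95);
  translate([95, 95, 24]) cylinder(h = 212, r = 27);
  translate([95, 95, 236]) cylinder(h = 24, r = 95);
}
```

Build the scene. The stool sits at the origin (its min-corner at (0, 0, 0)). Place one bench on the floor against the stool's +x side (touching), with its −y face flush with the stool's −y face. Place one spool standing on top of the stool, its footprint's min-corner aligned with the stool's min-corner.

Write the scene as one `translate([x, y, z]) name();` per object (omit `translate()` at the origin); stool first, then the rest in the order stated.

stool();
translate([356, 0, 0]) bench();
translate([0, 0, 394]) spool();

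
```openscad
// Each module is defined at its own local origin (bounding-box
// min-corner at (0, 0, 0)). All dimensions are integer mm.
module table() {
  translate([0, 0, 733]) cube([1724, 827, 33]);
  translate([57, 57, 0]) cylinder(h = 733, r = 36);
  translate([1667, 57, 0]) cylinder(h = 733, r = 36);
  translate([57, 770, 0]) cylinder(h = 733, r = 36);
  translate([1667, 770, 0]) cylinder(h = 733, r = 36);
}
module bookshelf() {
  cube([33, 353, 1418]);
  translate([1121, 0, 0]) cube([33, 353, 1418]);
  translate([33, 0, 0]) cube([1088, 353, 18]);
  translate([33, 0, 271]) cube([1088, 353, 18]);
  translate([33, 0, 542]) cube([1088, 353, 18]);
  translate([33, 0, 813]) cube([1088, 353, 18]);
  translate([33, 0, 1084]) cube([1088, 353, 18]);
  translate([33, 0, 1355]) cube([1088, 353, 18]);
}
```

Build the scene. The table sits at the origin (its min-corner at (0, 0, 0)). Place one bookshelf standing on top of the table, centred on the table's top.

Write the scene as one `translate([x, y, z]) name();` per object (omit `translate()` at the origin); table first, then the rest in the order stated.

table();
translate([285, 237, 766]) bookshelf();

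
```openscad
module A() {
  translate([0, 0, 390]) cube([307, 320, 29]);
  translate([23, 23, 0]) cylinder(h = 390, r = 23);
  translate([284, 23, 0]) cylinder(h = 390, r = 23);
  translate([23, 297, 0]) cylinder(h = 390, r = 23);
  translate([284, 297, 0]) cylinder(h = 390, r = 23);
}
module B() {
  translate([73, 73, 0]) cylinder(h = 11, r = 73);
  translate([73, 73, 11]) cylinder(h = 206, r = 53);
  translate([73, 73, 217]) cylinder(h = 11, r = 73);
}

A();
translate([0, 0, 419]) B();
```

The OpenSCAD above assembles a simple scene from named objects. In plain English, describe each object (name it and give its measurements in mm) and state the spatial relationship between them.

A is a four-legged stool. The seat is 307×320 mm, 29 mm thick, top at z = 419 mm. It stands on four round legs, each 46 mm in diameter, from z = 0 to the seat underside, each leg's axis is inset half a diameter from the nearest pair of seat edges (so the leg's bounding box is flush with the corner).

B is a spool: two coaxial disc flanges of radius 73 mm and thickness 11 mm, joined by a core cylinder of radius 53 mm and height 206 mm. The lower flange rests on z = 0 and the three cylinders share a vertical axis.

The spool is on top of the stool.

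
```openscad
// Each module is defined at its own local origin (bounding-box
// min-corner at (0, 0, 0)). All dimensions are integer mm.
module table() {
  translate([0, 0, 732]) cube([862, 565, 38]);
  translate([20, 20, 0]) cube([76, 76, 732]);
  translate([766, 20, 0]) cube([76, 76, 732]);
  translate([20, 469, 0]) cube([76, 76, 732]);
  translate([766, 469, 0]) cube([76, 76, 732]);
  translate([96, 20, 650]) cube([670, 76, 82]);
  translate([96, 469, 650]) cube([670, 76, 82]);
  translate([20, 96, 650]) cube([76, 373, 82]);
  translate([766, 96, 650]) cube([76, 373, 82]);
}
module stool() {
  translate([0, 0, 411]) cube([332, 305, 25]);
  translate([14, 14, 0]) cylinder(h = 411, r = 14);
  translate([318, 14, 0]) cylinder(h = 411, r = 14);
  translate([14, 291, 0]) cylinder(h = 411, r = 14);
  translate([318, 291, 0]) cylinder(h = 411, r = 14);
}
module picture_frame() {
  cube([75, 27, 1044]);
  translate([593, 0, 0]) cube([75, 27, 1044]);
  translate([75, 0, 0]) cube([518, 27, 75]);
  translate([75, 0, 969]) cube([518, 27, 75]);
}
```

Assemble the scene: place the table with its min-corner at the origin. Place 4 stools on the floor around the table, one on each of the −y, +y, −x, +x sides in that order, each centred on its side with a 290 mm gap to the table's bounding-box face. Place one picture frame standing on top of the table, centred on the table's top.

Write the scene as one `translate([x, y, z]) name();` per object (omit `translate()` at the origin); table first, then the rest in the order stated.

table();
translate([265, -595, 0]) stool();
translate([265, 855, 0]) stool();
translate([-622, 130, 0]) stool();
translate([1152, 130, 0]) stool();
translate([97, 269, 770]) picture_frame();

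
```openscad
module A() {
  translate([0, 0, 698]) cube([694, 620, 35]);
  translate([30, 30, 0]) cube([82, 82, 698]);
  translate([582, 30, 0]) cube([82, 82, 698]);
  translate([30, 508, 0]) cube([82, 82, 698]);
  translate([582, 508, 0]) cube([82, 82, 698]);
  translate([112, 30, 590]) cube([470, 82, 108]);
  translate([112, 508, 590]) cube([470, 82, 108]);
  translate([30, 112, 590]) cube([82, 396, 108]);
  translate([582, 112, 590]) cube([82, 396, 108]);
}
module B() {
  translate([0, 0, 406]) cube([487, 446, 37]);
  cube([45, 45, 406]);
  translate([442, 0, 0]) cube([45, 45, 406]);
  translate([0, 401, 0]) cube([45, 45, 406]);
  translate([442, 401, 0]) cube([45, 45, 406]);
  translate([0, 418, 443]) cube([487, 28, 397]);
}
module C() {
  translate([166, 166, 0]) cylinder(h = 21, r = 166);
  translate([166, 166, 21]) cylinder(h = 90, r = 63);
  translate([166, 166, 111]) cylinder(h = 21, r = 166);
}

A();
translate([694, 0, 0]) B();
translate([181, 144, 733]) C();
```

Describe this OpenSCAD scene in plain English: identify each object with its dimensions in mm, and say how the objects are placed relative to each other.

A is a rectangular dining table. The top is 694×620×35 mm with its upper surface at z = 733 mm. It stands on four 82×82 mm square legs, each inset 30 mm from the nearest pair of top edges, running from the floor to the underside of the top. Four apron rails, 82 mm thick and 108 mm tall, run between adjacent legs with their top edges flush with the underside of the top and their outer faces flush with the legs' outer faces.

B is a chair: 487×446 mm seat, 37 mm thick, top at z = 443 mm, on four 45 mm square corner legs flush with the seat edges. A 28 mm thick backrest slab spans the full seat width, extending 397 mm above the seat top, its back face flush with the seat's +y edge.

C is a spool: two coaxial disc flanges of radius 166 mm and thickness 21 mm, joined by a core cylinder of radius 63 mm and height 90 mm. The lower flange rests on z = 0 and the three cylinders share a vertical axis.

The chair is against the table's +x side, with their −y faces flush. The spool is on top of the table, centred.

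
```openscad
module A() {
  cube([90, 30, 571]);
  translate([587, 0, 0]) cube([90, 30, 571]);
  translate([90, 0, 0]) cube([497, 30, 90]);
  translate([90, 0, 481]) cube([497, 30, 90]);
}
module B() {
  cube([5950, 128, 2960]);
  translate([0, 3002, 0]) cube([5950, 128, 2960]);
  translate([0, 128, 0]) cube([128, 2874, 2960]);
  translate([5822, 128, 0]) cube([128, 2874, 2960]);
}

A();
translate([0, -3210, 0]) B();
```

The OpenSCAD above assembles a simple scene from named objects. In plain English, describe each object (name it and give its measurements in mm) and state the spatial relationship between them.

A is a picture frame with a 497×391 mm rectangular opening (x by z) and a uniform 90 mm border on every side. Frame depth is 30 mm along y. It is built from two vertical stiles running the full outside height and two horizontal rails spanning the gap between the stiles.

B is a box-shaped house frame (walls only): outside footprint 5950×3130 mm, wall height 2960 mm, wall thickness 128 mm. The two y-facing walls run the full x-width; the two x-facing walls fit between the inner faces of the y-facing walls.

The house frame is on the floor beside the picture frame on its −y side.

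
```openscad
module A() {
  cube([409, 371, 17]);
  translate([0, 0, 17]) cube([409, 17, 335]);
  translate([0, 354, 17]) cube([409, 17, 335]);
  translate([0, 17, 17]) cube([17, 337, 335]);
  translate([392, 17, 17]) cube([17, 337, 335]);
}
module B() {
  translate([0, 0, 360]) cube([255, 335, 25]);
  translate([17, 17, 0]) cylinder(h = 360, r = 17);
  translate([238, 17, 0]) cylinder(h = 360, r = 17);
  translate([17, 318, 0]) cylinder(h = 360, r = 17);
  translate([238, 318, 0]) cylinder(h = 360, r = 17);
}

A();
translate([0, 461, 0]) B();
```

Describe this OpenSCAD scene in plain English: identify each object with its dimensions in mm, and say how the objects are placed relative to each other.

A is an open-topped rectangular box: outside dimensions 409×371×352 mm, with a uniform wall and base thickness of 17 mm. The base is a full 409×371 slab on the floor; four walls sit on top of the base. The front and back walls (the −y and +y sides) span the full width; the two side walls fit between them.

B is a four-legged stool. The seat is 255×335 mm, 25 mm thick, top at z = 385 mm. It stands on four round legs, each 34 mm in diameter, from z = 0 to the seat underside, each leg's axis is inset half a diameter from the nearest pair of seat edges (so the leg's bounding box is flush with the corner).

The stool is on the floor beside the open box on its +y side.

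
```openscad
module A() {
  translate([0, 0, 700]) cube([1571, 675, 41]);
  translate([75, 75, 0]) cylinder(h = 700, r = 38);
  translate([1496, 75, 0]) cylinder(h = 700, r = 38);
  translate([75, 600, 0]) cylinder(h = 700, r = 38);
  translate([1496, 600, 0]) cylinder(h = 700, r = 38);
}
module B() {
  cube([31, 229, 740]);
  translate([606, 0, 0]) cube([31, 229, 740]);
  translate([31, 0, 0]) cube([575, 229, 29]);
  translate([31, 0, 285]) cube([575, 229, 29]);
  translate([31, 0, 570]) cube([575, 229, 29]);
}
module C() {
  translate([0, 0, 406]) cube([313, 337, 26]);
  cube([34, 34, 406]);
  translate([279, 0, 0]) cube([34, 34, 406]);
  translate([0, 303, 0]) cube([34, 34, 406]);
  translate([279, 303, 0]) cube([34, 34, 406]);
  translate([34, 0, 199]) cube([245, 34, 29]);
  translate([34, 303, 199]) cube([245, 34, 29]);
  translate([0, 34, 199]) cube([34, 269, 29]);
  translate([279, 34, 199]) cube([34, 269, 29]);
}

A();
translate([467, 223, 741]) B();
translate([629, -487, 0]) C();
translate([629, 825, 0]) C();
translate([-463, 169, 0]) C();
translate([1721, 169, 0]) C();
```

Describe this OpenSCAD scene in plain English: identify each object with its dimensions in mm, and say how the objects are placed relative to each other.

A is a rectangular dining table. The top is 1571×675×41 mm with its upper surface at z = 741 mm. It stands on four round legs of 76 mm diameter, each leg's bounding box inset 37 mm from the nearest pair of top edges, running from the floor to the underside of the top.

B is a bookshelf 637 mm wide overall, 229 mm deep and 740 mm tall. The two sides are 31 mm thick vertical panels. 3 horizontal shelves of 29 mm thickness span between the inner faces of the sides; the lowest shelf sits on the floor and shelves are stacked with a clear vertical gap of 256 mm between each pair.

C is a simple wooden stool: a rectangular seat 313 mm (x) by 337 mm (y), 26 mm thick, top face at z = 432 mm, on four square legs, each 34×34 mm in cross-section. The legs rest on z = 0, each flush with a corner of the seat. Four stretchers, 34 mm wide and 29 mm tall, connect adjacent legs with their undersides at z = 199 mm, each running between the inner faces of the legs it joins and aligned with the legs' outer faces on the other axis.

The bookshelf is on top of the table, centred. Four stools sit around the table at the −y, +y, −x, +x sides.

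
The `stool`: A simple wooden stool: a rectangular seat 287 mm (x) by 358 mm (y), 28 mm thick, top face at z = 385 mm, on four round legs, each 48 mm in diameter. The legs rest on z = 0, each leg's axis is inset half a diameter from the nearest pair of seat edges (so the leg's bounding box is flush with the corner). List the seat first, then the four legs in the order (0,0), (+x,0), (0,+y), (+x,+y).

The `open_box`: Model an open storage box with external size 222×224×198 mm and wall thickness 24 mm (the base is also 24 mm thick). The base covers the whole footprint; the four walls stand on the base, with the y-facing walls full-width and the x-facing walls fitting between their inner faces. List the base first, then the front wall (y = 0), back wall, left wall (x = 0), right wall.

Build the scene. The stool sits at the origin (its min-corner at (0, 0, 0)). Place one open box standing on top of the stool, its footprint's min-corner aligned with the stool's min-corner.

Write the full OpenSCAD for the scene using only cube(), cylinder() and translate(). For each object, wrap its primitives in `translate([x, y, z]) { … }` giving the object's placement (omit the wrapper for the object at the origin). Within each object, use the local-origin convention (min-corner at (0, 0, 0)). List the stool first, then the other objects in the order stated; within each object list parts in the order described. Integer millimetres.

translate([0, 0, 357]) cube([287, 358, 28]);
translate([24, 24, 0]) cylinder(h = 357, r = 24);
translate([263, 24, 0]) cylinder(h = 357, r = 24);
translate([24, 334, 0]) cylinder(h = 357, r = 24);
translate([263, 334, 0]) cylinder(h = 357, r = 24);
translate([0, 0, 385]) {
  cube([222, 224, 24]);
  translate([0, 0, 24]) cube([222, 24, 174]);
  translate([0, 200, 24]) cube([222, 24, 174]);
  translate([0, 24, 24]) cube([24, 176, 174]);
  translate([198, 24, 24]) cube([24, 176, 174]);
}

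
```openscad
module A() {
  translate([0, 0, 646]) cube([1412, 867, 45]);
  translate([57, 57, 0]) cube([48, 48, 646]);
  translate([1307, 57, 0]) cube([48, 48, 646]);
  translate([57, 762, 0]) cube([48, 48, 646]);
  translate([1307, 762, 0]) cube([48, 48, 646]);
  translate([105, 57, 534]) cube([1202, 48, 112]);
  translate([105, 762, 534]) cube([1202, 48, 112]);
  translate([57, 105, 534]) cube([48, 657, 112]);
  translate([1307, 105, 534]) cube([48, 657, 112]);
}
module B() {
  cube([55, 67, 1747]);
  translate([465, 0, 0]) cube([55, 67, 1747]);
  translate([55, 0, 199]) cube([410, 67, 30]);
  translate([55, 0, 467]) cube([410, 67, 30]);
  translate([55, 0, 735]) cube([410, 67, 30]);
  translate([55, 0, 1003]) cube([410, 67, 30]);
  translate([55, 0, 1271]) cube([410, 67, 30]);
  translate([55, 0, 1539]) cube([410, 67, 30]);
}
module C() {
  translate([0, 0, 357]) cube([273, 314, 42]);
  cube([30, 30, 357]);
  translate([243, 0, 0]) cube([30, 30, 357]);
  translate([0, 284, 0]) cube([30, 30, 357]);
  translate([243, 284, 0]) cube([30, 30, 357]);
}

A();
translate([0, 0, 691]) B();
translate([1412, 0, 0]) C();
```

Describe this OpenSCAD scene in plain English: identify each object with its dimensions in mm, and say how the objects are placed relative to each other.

A is a rectangular dining table. The top is 1412×867×45 mm with its upper surface at z = 691 mm. It stands on four 48×48 mm square legs, each inset 57 mm from the nearest pair of top edges, running from the floor to the underside of the top. Four apron rails, 48 mm thick and 112 mm tall, run between adjacent legs with their top edges flush with the underside of the top and their outer faces flush with the legs' outer faces.

B is a wooden ladder with two side rails of 55×67 mm section and 1747 mm height, set 520 mm apart overall. Between them run 6 rectangular rungs (67 mm deep, 30 mm thick), front faces flush with the rails' −y face. The bottom of the first rung is 199 mm above the floor and each subsequent rung is 268 mm higher than the one below.

C is a simple wooden stool: a rectangular seat 273 mm (x) by 314 mm (y), 42 mm thick, top face at z = 399 mm, on four square legs, each 30×30 mm in cross-section. The legs rest on z = 0, each flush with a corner of the seat.

The ladder is on top of the table. The stool is against the table's +x side, with their −y faces flush.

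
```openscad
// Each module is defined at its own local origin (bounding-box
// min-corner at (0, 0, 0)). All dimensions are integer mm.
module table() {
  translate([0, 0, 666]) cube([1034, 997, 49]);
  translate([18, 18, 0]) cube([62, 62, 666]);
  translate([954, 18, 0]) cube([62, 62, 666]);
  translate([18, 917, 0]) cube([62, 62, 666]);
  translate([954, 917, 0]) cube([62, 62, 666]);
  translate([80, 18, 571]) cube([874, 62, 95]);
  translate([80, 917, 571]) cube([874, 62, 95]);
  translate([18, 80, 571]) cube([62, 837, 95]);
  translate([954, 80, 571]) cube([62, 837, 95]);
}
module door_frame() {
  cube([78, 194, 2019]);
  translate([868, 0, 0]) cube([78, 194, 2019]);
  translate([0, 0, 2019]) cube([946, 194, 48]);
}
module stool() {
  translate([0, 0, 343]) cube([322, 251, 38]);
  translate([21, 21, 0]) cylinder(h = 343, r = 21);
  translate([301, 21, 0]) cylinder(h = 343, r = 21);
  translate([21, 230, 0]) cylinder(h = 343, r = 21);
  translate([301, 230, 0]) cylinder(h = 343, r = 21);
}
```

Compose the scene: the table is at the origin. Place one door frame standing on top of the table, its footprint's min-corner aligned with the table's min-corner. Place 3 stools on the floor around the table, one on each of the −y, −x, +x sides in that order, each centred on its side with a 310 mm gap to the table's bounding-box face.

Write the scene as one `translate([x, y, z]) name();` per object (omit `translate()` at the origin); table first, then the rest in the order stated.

table();
translate([0, 0, 715]) door_frame();
translate([356, -561, 0]) stool();
translate([-632, 373, 0]) stool();
translate([1344, 373, 0]) stool();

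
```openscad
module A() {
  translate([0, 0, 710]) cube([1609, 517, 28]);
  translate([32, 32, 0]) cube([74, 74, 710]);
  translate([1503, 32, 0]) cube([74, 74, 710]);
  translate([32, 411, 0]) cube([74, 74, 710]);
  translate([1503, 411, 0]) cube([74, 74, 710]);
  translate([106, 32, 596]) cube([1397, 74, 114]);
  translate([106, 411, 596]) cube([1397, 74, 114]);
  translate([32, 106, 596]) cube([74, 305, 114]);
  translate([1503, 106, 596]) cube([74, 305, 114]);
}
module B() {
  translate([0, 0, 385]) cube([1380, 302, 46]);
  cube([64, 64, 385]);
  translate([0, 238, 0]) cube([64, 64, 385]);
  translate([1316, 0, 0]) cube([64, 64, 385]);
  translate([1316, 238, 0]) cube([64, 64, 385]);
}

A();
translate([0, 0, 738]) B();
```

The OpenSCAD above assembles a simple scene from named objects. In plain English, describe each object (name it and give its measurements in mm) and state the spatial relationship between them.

A is a rectangular dining table. The top is 1609×517×28 mm with its upper surface at z = 738 mm. It stands on four 74×74 mm square legs, each inset 32 mm from the nearest pair of top edges, running from the floor to the underside of the top. Four apron rails, 74 mm thick and 114 mm tall, run between adjacent legs with their top edges flush with the underside of the top and their outer faces flush with the legs' outer faces.

B is a long wooden bench with a 1380 mm (x) × 302 mm (y) seat, 46 mm thick, its top surface 431 mm above the floor. Four 64 mm square legs at the seat corners, flush with the edges, run from z = 0 to the seat underside.

The bench is on top of the table.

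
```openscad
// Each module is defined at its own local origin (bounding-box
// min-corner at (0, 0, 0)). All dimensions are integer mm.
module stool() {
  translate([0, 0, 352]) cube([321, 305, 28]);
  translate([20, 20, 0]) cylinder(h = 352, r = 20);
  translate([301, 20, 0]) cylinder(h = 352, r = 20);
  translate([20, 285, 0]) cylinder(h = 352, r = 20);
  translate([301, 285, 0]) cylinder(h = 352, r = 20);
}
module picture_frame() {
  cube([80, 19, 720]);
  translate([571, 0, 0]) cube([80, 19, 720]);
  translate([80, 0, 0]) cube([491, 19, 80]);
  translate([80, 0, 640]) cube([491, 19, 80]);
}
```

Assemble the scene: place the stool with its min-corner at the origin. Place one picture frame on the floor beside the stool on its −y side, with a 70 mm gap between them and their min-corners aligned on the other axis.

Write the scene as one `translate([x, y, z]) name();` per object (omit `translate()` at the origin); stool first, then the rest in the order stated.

stool();
translate([0, -89, 0]) picture_frame();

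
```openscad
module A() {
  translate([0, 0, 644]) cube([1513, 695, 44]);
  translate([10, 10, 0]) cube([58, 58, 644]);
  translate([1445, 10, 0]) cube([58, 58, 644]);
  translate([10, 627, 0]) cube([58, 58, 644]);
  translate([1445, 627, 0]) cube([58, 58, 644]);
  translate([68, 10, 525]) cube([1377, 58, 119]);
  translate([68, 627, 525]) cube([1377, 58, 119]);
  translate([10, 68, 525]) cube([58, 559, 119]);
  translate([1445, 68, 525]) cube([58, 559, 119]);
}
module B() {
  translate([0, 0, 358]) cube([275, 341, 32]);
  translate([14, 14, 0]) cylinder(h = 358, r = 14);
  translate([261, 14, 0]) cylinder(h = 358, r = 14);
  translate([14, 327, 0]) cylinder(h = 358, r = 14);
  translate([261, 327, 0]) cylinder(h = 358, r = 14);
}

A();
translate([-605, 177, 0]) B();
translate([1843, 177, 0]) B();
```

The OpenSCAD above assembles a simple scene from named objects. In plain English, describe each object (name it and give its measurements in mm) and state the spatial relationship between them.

A is a table with a 1513×695 mm rectangular top, 44 mm thick, top surface at z = 688 mm, supported by four 58×58 mm square legs, each inset 10 mm from the nearest pair of top edges, running from the floor. Four apron rails, 58 mm thick and 119 mm tall, run between adjacent legs with their top edges flush with the underside of the top and their outer faces flush with the legs' outer faces.

B is a four-legged stool. The seat is a 275×341×32 mm slab whose top surface is at z = 390 mm; four round legs, each 28 mm in diameter, run from the floor (z = 0) to the underside of the seat, each leg's axis is inset half a diameter from the nearest pair of seat edges (so the leg's bounding box is flush with the corner).

Two stools sit around the table at the −x, +x sides.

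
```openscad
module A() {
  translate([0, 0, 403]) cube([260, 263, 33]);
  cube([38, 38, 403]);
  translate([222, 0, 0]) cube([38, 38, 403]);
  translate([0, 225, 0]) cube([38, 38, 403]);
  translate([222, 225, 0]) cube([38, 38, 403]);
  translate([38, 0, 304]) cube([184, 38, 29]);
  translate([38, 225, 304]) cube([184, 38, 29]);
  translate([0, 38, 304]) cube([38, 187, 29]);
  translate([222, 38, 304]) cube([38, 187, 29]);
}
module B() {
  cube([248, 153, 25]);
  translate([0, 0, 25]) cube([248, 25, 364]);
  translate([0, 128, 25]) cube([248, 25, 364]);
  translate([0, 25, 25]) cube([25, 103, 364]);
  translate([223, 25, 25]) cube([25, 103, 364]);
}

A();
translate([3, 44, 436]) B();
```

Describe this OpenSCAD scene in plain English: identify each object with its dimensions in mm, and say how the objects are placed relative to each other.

A is a four-legged stool. The seat is 260×263 mm, 33 mm thick, top at z = 436 mm. It stands on four square legs, each 38×38 mm in cross-section, from z = 0 to the seat underside, each flush with a corner of the seat. Four stretchers, 38 mm wide and 29 mm tall, connect adjacent legs with their undersides at z = 304 mm, each running between the inner faces of the legs it joins and aligned with the legs' outer faces on the other axis.

B is an open storage box with external size 248×153×389 mm and wall thickness 25 mm (the base is also 25 mm thick). The base covers the whole footprint; the four walls stand on the base, with the y-facing walls full-width and the x-facing walls fitting between their inner faces.

The open box is on top of the stool.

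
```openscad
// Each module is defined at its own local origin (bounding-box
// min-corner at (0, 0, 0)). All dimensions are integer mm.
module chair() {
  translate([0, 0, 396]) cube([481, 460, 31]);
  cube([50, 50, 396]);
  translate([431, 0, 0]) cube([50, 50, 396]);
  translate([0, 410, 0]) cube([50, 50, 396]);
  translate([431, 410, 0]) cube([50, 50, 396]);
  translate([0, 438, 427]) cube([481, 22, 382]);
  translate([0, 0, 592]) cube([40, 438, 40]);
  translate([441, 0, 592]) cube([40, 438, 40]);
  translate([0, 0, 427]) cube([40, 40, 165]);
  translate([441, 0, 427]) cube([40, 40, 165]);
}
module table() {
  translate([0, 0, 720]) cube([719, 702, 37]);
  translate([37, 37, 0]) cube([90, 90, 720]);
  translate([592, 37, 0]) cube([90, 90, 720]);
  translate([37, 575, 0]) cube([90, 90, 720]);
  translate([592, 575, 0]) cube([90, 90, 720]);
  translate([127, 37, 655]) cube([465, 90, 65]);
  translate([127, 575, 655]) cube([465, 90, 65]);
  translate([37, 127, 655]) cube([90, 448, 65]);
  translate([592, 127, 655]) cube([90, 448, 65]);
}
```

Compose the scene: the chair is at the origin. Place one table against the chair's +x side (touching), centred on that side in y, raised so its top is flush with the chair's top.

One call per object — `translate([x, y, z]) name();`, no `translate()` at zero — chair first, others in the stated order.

chair();
translate([481, -121, 52]) table();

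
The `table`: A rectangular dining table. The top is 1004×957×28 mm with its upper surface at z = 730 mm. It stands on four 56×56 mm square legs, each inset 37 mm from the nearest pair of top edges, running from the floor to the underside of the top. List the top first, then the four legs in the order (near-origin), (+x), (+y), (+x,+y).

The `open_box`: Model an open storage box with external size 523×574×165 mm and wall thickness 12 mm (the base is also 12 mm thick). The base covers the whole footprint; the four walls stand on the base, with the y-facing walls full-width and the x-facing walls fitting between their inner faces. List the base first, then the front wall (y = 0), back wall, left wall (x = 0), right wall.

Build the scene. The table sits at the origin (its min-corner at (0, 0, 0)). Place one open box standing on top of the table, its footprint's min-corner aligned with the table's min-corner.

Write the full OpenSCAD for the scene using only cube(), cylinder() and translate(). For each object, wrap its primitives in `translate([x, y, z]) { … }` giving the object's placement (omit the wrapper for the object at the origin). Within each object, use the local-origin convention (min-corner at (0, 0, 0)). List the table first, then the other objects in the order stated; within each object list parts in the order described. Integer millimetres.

translate([0, 0, 702]) cube([1004, 957, 28]);
translate([37, 37, 0]) cube([56, 56, 702]);
translate([911, 37, 0]) cube([56, 56, 702]);
translate([37, 864, 0]) cube([56, 56, 702]);
translate([911, 864, 0]) cube([56, 56, 702]);
translate([0, 0, 730]) {
  cube([523, 574, 12]);
  translate([0, 0, 12]) cube([523, 12, 153]);
  translate([0, 562, 12]) cube([523, 12, 153]);
  translate([0, 12, 12]) cube([12, 550, 153]);
  translate([511, 12, 12]) cube([12, 550, 153]);
}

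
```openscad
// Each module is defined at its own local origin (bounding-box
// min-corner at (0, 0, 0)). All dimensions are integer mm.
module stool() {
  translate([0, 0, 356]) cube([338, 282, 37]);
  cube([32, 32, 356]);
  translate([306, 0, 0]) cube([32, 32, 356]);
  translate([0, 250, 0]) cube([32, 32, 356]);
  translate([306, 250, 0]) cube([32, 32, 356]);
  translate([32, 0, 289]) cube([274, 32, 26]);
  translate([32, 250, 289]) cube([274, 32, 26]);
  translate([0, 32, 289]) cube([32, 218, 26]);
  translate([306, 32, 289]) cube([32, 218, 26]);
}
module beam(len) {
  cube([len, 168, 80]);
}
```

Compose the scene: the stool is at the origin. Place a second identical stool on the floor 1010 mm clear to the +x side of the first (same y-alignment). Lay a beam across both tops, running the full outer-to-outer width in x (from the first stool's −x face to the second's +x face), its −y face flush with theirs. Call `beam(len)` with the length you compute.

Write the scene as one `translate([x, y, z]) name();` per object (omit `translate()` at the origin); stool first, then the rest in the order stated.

stool();
translate([1348, 0, 0]) stool();
translate([0, 0, 393]) beam(1686);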